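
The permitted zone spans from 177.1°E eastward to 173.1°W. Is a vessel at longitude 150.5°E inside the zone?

No

Band width going east from +177.1° to -173.1°: ((-173.1 − 177.1) mod 360) = 9.8°.
Offset of +150.5° east of the west edge: ((150.5 − 177.1) mod 360) = 333.4°.
333.4° > 9.8° ⇒ outside.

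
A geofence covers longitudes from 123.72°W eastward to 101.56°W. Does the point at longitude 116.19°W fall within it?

Band width going east from -123.72° to -101.56°: ((-101.56 − -123.72) mod 360) = 22.16°.
Offset of -116.19° east of the west edge: ((-116.19 − -123.72) mod 360) = 7.53°.
7.53° ≤ 22.16° ⇒ inside.

Yes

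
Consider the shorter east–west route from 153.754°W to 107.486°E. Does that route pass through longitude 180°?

Naïve |107.486 − -153.754| = 261.24° > 180°, so the shorter arc goes the other way round — across 180°.
Signed shortest Δλ = ((107.486 − -153.754 + 180) mod 360) − 180 = -98.76°.
Going west by 98.76° from -153.754° passes through 180° before reaching +107.486°.

Yes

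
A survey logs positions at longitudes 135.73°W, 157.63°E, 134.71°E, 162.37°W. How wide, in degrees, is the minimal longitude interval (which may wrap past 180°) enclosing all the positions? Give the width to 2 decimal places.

Sort the longitudes: -162.37°, -135.73°, +134.71°, +157.63°.
Eastward gaps between consecutive values (wrapping around): 26.64°, 270.44°, 22.92°, 40.00°.
Largest gap = 270.44° ⇒ minimal covering band is its complement: 360° − 270.44° = 89.56°.
Band runs from +134.71° eastward to -135.73°, crossing the antimeridian.

89.56°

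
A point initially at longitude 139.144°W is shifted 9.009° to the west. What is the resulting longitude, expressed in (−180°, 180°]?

148.153°W

Start at -139.144°; shift −9.009° → -148.153°.
-148.153° already lies in (−180°, 180°].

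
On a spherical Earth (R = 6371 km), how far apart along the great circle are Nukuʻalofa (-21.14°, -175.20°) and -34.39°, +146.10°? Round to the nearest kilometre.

4053 km

Δλ = 146.10 − -175.20 = 321.30°; wrapped into (−180°, 180°]: -38.70°.
Δφ = -34.39 − -21.14 = -13.25°.
a = sin²(Δφ/2) + cos φ₁ · cos φ₂ · sin²(Δλ/2) = 0.097809.
c = 2·atan2(√a, √(1−a)) = 0.63616 rad → d = 6371·c ≈ 4052.99 km.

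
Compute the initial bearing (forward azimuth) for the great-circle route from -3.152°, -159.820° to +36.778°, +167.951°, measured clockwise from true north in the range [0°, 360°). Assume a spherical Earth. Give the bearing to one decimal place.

326.1°

Δλ = 167.951 − -159.820 = 327.771°; wrapped into (−180°, 180°]: -32.229°.
θ = atan2( sin Δλ · cos φ₂ , cos φ₁ · sin φ₂ − sin φ₁ · cos φ₂ · cos Δλ )
  = atan2(-0.42716, 0.63507) = -33.925° → normalised to [0°, 360°): 326.075°.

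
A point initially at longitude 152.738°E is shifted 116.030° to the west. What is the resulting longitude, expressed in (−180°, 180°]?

Start at +152.738°; shift −116.030° → +36.708°.
+36.708° already lies in (−180°, 180°].

36.708°E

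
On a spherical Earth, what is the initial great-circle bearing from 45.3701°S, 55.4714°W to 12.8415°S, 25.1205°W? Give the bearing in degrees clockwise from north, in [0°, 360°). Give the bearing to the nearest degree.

Δλ = -25.1205 − -55.4714 = 30.3509°.
θ = atan2( sin Δλ · cos φ₂ , cos φ₁ · sin φ₂ − sin φ₁ · cos φ₂ · cos Δλ )
  = atan2(0.49266, 0.44262) = 48.062° → normalised to [0°, 360°): 48.062°.

48°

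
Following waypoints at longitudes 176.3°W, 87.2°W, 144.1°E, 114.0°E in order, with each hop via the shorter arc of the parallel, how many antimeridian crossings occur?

Leg 1: -176.3° → -87.2°, shortest Δλ = 89.1° (east) — does not cross 180°.
Leg 2: -87.2° → +144.1°, shortest Δλ = -128.7° (west) — crosses 180°.
Leg 3: +144.1° → +114.0°, shortest Δλ = -30.1° (west) — does not cross 180°.
Total crossings: 1.

1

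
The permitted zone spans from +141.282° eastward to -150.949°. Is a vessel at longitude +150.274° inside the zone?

Yes

Band width going east from +141.282° to -150.949°: ((-150.949 − 141.282) mod 360) = 67.769°.
Offset of +150.274° east of the west edge: ((150.274 − 141.282) mod 360) = 8.992°.
8.992° ≤ 67.769° ⇒ inside.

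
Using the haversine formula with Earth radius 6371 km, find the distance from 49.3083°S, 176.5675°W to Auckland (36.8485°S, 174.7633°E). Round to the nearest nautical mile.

Δλ = 174.7633 − -176.5675 = 351.3308°; wrapped into (−180°, 180°]: -8.6692°.
Δφ = -36.8485 − -49.3083 = 12.4598°.
a = sin²(Δφ/2) + cos φ₁ · cos φ₂ · sin²(Δλ/2) = 0.014757.
c = 2·atan2(√a, √(1−a)) = 0.24355 rad → d = 6371·c ≈ 1551.69 km ≈ 837.84 nmi.

838 nmi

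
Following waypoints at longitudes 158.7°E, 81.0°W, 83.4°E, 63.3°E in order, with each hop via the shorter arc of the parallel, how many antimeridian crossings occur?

1

Leg 1: +158.7° → -81.0°, shortest Δλ = 120.3° (east) — crosses 180°.
Leg 2: -81.0° → +83.4°, shortest Δλ = 164.4° (east) — does not cross 180°.
Leg 3: +83.4° → +63.3°, shortest Δλ = -20.1° (west) — does not cross 180°.
Total crossings: 1.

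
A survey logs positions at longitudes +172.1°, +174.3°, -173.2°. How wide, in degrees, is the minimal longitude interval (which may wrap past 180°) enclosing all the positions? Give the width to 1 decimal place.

Sort the longitudes: -173.2°, +172.1°, +174.3°.
Eastward gaps between consecutive values (wrapping around): 345.3°, 2.2°, 12.5°.
Largest gap = 345.3° ⇒ minimal covering band is its complement: 360° − 345.3° = 14.7°.
Band runs from +172.1° eastward to -173.2°, crossing the antimeridian.

14.7°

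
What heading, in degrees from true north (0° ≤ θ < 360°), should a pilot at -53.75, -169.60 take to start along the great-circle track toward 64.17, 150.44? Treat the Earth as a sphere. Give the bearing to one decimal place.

340.8°

Δλ = 150.44 − -169.60 = 320.04°; wrapped into (−180°, 180°]: -39.96°.
θ = atan2( sin Δλ · cos φ₂ , cos φ₁ · sin φ₂ − sin φ₁ · cos φ₂ · cos Δλ )
  = atan2(-0.27983, 0.80155) = -19.245° → normalised to [0°, 360°): 340.755°.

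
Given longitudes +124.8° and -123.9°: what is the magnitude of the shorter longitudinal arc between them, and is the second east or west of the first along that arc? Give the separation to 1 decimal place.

111.3° east

Raw difference: -123.9 − 124.8 = -248.7°.
Normalise into (−180°, 180°]: -248.7° + 360° = 111.3°.
Positive ⇒ the second point lies to the east; separation 111.3°.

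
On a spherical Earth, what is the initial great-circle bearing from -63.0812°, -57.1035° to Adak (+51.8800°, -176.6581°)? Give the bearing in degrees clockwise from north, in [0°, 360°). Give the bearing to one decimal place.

279.0°

Δλ = -176.6581 − -57.1035 = -119.5546°.
θ = atan2( sin Δλ · cos φ₂ , cos φ₁ · sin φ₂ − sin φ₁ · cos φ₂ · cos Δλ )
  = atan2(-0.53699, 0.08467) = -81.040° → normalised to [0°, 360°): 278.960°.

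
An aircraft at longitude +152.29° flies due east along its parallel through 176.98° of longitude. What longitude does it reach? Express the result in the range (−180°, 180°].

Start at +152.29°; shift +176.98° → +329.27°.
+329.27° lies outside (−180°, 180°]; subtract 360° → -30.73°.

-30.73°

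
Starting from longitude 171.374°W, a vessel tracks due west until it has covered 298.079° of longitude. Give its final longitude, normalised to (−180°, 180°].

Start at -171.374°; shift −298.079° → -469.453°.
-469.453° lies outside (−180°, 180°]; add 360° → -109.453°.

109.453°W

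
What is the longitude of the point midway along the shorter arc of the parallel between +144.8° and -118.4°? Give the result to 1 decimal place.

Signed shortest Δλ from +144.8° to -118.4° is +96.8°.
Midpoint longitude = +144.8° + (+96.8°)/2 = +144.8° + 48.4° = +193.2°.
Normalise into (−180°, 180°]: -166.8°.
(The naïve average (+144.8 + -118.4)/2 = 13.2° is on the wrong side of the globe.)

-166.8°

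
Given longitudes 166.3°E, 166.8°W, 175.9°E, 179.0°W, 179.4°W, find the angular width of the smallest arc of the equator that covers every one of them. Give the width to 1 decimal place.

26.9°

Sort the longitudes: -179.4°, -179.0°, -166.8°, +166.3°, +175.9°.
Eastward gaps between consecutive values (wrapping around): 0.4°, 12.2°, 333.1°, 9.6°, 4.7°.
Largest gap = 333.1° ⇒ minimal covering band is its complement: 360° − 333.1° = 26.9°.
Band runs from +166.3° eastward to -166.8°, crossing the antimeridian.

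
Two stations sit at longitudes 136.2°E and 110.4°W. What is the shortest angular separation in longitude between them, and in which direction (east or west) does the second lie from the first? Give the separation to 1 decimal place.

Raw difference: -110.4 − 136.2 = -246.6°.
Normalise into (−180°, 180°]: -246.6° + 360° = 113.4°.
Positive ⇒ the second point lies to the east; separation 113.4°.

113.4° east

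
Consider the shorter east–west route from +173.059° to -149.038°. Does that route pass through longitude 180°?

Yes

Naïve |-149.038 − 173.059| = 322.097° > 180°, so the shorter arc goes the other way round — across 180°.
Signed shortest Δλ = ((-149.038 − 173.059 + 180) mod 360) − 180 = 37.903°.
Going east by 37.903° from +173.059° passes through 180° before reaching -149.038°.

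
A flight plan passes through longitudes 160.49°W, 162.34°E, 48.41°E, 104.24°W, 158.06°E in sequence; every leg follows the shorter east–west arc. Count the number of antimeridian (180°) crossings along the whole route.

Leg 1: -160.49° → +162.34°, shortest Δλ = -37.17° (west) — crosses 180°.
Leg 2: +162.34° → +48.41°, shortest Δλ = -113.93° (west) — does not cross 180°.
Leg 3: +48.41° → -104.24°, shortest Δλ = -152.65° (west) — does not cross 180°.
Leg 4: -104.24° → +158.06°, shortest Δλ = -97.7° (west) — crosses 180°.
Total crossings: 2.

2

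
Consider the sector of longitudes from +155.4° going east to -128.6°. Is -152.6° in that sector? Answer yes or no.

Band width going east from +155.4° to -128.6°: ((-128.6 − 155.4) mod 360) = 76.0°.
Offset of -152.6° east of the west edge: ((-152.6 − 155.4) mod 360) = 52.0°.
52.0° ≤ 76.0° ⇒ inside.

Yes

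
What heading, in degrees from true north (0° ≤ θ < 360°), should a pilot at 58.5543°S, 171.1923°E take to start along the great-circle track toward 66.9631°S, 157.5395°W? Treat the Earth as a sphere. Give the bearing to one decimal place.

Δλ = -157.5395 − 171.1923 = -328.7318°; wrapped into (−180°, 180°]: 31.2682°.
θ = atan2( sin Δλ · cos φ₂ , cos φ₁ · sin φ₂ − sin φ₁ · cos φ₂ · cos Δλ )
  = atan2(0.20311, -0.19473) = 133.792° → normalised to [0°, 360°): 133.792°.

133.8°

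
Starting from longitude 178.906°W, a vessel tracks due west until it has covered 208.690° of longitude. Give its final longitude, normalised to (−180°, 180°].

27.596°W

Start at -178.906°; shift −208.690° → -387.596°.
-387.596° lies outside (−180°, 180°]; add 360° → -27.596°.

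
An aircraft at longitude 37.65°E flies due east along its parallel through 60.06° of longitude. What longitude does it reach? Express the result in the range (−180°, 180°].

97.71°E

Start at +37.65°; shift +60.06° → +97.71°.
+97.71° already lies in (−180°, 180°].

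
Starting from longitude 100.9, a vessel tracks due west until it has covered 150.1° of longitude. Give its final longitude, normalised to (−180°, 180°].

Start at +100.9°; shift −150.1° → -49.2°.
-49.2° already lies in (−180°, 180°].

-49.2°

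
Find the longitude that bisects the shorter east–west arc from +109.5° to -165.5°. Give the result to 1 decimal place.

Signed shortest Δλ from +109.5° to -165.5° is +85.0°.
Midpoint longitude = +109.5° + (+85.0°)/2 = +109.5° + 42.5° = +152.0°.
(The naïve average (+109.5 + -165.5)/2 = -28.0° is on the wrong side of the globe.)

+152.0°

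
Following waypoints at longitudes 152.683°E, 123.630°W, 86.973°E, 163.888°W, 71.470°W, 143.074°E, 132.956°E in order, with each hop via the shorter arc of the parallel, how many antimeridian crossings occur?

4

Leg 1: +152.683° → -123.630°, shortest Δλ = 83.687° (east) — crosses 180°.
Leg 2: -123.630° → +86.973°, shortest Δλ = -149.397° (west) — crosses 180°.
Leg 3: +86.973° → -163.888°, shortest Δλ = 109.139° (east) — crosses 180°.
Leg 4: -163.888° → -71.470°, shortest Δλ = 92.418° (east) — does not cross 180°.
Leg 5: -71.470° → +143.074°, shortest Δλ = -145.456° (west) — crosses 180°.
Leg 6: +143.074° → +132.956°, shortest Δλ = -10.118° (west) — does not cross 180°.
Total crossings: 4.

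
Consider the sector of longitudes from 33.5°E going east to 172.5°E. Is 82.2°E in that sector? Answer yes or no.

Band width going east from +33.5° to +172.5°: ((172.5 − 33.5) mod 360) = 139.0°.
Offset of +82.2° east of the west edge: ((82.2 − 33.5) mod 360) = 48.7°.
48.7° ≤ 139.0° ⇒ inside.

Yes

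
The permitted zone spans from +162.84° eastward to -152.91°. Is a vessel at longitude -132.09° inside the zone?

Band width going east from +162.84° to -152.91°: ((-152.91 − 162.84) mod 360) = 44.25°.
Offset of -132.09° east of the west edge: ((-132.09 − 162.84) mod 360) = 65.07°.
65.07° > 44.25° ⇒ outside.

No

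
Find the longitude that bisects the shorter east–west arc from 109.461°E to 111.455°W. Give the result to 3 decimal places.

Signed shortest Δλ from +109.461° to -111.455° is +139.084°.
Midpoint longitude = +109.461° + (+139.084°)/2 = +109.461° + 69.542° = +179.003°.
(The naïve average (+109.461 + -111.455)/2 = -0.997° is on the wrong side of the globe.)

179.003°E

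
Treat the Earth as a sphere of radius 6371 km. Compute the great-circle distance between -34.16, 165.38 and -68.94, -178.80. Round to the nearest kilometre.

Δλ = -178.80 − 165.38 = -344.18°; wrapped into (−180°, 180°]: 15.82°.
Δφ = -68.94 − -34.16 = -34.78°.
a = sin²(Δφ/2) + cos φ₁ · cos φ₂ · sin²(Δλ/2) = 0.094957.
c = 2·atan2(√a, √(1−a)) = 0.62650 rad → d = 6371·c ≈ 3991.42 km.

3991 km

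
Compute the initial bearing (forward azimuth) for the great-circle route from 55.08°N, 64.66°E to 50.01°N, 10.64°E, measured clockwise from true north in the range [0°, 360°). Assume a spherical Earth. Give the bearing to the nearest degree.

284°

Δλ = 10.64 − 64.66 = -54.02°.
θ = atan2( sin Δλ · cos φ₂ , cos φ₁ · sin φ₂ − sin φ₁ · cos φ₂ · cos Δλ )
  = atan2(-0.52005, 0.12899) = -76.070° → normalised to [0°, 360°): 283.930°.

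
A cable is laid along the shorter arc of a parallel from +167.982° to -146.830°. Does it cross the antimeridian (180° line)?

Yes

Naïve |-146.830 − 167.982| = 314.812° > 180°, so the shorter arc goes the other way round — across 180°.
Signed shortest Δλ = ((-146.830 − 167.982 + 180) mod 360) − 180 = 45.188°.
Going east by 45.188° from +167.982° passes through 180° before reaching -146.830°.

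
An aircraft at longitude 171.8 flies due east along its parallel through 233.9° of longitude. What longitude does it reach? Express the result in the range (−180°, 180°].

+45.7°

Start at +171.8°; shift +233.9° → +405.7°.
+405.7° lies outside (−180°, 180°]; subtract 360° → +45.7°.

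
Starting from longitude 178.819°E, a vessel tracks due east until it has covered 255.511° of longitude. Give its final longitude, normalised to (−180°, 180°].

74.330°E

Start at +178.819°; shift +255.511° → +434.330°.
+434.330° lies outside (−180°, 180°]; subtract 360° → +74.330°.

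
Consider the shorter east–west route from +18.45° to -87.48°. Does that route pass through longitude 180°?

Signed shortest Δλ = ((-87.48 − 18.45 + 180) mod 360) − 180 = -105.93°.
Going west by 105.93° from +18.45° reaches -87.48° without touching 180°.

No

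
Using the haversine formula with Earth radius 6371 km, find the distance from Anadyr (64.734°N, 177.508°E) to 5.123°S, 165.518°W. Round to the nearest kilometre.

Δλ = -165.518 − 177.508 = -343.026°; wrapped into (−180°, 180°]: 16.974°.
Δφ = -5.123 − 64.734 = -69.857°.
a = sin²(Δφ/2) + cos φ₁ · cos φ₂ · sin²(Δλ/2) = 0.337077.
c = 2·atan2(√a, √(1−a)) = 1.23889 rad → d = 6371·c ≈ 7892.97 km.

7893 km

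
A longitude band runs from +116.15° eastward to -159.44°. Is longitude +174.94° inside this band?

Band width going east from +116.15° to -159.44°: ((-159.44 − 116.15) mod 360) = 84.41°.
Offset of +174.94° east of the west edge: ((174.94 − 116.15) mod 360) = 58.79°.
58.79° ≤ 84.41° ⇒ inside.

Yes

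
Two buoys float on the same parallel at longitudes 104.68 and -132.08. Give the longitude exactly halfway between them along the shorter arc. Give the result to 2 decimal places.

+166.30°

Signed shortest Δλ from +104.68° to -132.08° is +123.24°.
Midpoint longitude = +104.68° + (+123.24°)/2 = +104.68° + 61.62° = +166.30°.
(The naïve average (+104.68 + -132.08)/2 = -13.7° is on the wrong side of the globe.)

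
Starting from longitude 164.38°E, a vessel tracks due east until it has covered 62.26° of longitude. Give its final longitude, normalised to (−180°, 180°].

Start at +164.38°; shift +62.26° → +226.64°.
+226.64° lies outside (−180°, 180°]; subtract 360° → -133.36°.

133.36°W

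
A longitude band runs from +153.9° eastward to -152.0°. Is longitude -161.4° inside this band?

Yes

Band width going east from +153.9° to -152.0°: ((-152.0 − 153.9) mod 360) = 54.1°.
Offset of -161.4° east of the west edge: ((-161.4 − 153.9) mod 360) = 44.7°.
44.7° ≤ 54.1° ⇒ inside.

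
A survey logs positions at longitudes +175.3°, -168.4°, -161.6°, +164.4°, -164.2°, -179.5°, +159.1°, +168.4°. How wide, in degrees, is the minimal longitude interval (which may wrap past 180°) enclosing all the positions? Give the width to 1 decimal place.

39.3°

Sort the longitudes: -179.5°, -168.4°, -164.2°, -161.6°, +159.1°, +164.4°, +168.4°, +175.3°.
Eastward gaps between consecutive values (wrapping around): 11.1°, 4.2°, 2.6°, 320.7°, 5.3°, 4.0°, 6.9°, 5.2°.
Largest gap = 320.7° ⇒ minimal covering band is its complement: 360° − 320.7° = 39.3°.
Band runs from +159.1° eastward to -161.6°, crossing the antimeridian.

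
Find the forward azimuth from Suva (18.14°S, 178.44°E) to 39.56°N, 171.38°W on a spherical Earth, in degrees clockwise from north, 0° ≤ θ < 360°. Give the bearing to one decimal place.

9.2°

Δλ = -171.38 − 178.44 = -349.82°; wrapped into (−180°, 180°]: 10.18°.
θ = atan2( sin Δλ · cos φ₂ , cos φ₁ · sin φ₂ − sin φ₁ · cos φ₂ · cos Δλ )
  = atan2(0.13626, 0.84148) = 9.198° → normalised to [0°, 360°): 9.198°.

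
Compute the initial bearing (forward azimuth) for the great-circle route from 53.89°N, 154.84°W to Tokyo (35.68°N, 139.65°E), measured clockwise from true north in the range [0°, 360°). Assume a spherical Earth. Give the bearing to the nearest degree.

276°

Δλ = 139.65 − -154.84 = 294.49°; wrapped into (−180°, 180°]: -65.51°.
θ = atan2( sin Δλ · cos φ₂ , cos φ₁ · sin φ₂ − sin φ₁ · cos φ₂ · cos Δλ )
  = atan2(-0.73921, 0.07170) = -84.460° → normalised to [0°, 360°): 275.540°.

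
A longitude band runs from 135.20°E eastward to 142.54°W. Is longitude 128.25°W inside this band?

Band width going east from +135.20° to -142.54°: ((-142.54 − 135.20) mod 360) = 82.26°.
Offset of -128.25° east of the west edge: ((-128.25 − 135.20) mod 360) = 96.55°.
96.55° > 82.26° ⇒ outside.

No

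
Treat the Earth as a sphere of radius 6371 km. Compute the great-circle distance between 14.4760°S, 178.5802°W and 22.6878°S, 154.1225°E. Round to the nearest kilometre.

Δλ = 154.1225 − -178.5802 = 332.7027°; wrapped into (−180°, 180°]: -27.2973°.
Δφ = -22.6878 − -14.4760 = -8.2118°.
a = sin²(Δφ/2) + cos φ₁ · cos φ₂ · sin²(Δλ/2) = 0.054868.
c = 2·atan2(√a, √(1−a)) = 0.47287 rad → d = 6371·c ≈ 3012.66 km.

3013 km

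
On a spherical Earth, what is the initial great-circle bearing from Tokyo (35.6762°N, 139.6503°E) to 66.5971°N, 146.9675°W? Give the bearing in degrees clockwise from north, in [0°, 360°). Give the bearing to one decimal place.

29.3°

Δλ = -146.9675 − 139.6503 = -286.6178°; wrapped into (−180°, 180°]: 73.3822°.
θ = atan2( sin Δλ · cos φ₂ , cos φ₁ · sin φ₂ − sin φ₁ · cos φ₂ · cos Δλ )
  = atan2(0.38061, 0.67925) = 29.263° → normalised to [0°, 360°): 29.263°.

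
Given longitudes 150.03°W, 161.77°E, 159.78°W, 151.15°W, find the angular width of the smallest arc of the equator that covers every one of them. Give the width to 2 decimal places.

Sort the longitudes: -159.78°, -151.15°, -150.03°, +161.77°.
Eastward gaps between consecutive values (wrapping around): 8.63°, 1.12°, 311.80°, 38.45°.
Largest gap = 311.80° ⇒ minimal covering band is its complement: 360° − 311.80° = 48.20°.
Band runs from +161.77° eastward to -150.03°, crossing the antimeridian.

48.20°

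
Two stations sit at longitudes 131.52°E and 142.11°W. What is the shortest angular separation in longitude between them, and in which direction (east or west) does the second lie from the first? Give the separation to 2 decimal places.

Raw difference: -142.11 − 131.52 = -273.63°.
Normalise into (−180°, 180°]: -273.63° + 360° = 86.37°.
Positive ⇒ the second point lies to the east; separation 86.37°.

86.37° east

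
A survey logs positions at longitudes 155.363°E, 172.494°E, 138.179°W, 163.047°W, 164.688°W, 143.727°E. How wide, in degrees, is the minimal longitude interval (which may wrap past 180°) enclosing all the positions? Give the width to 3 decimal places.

78.094°

Sort the longitudes: -164.688°, -163.047°, -138.179°, +143.727°, +155.363°, +172.494°.
Eastward gaps between consecutive values (wrapping around): 1.641°, 24.868°, 281.906°, 11.636°, 17.131°, 22.818°.
Largest gap = 281.906° ⇒ minimal covering band is its complement: 360° − 281.906° = 78.094°.
Band runs from +143.727° eastward to -138.179°, crossing the antimeridian.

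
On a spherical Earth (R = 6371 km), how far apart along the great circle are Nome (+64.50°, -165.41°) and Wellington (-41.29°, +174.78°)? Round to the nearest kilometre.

11890 km

Δλ = 174.78 − -165.41 = 340.19°; wrapped into (−180°, 180°]: -19.81°.
Δφ = -41.29 − 64.50 = -105.79°.
a = sin²(Δφ/2) + cos φ₁ · cos φ₂ · sin²(Δλ/2) = 0.645628.
c = 2·atan2(√a, √(1−a)) = 1.86633 rad → d = 6371·c ≈ 11890.42 km.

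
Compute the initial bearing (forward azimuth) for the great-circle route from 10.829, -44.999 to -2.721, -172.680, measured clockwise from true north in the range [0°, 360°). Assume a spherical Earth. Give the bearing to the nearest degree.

Δλ = -172.680 − -44.999 = -127.681°.
θ = atan2( sin Δλ · cos φ₂ , cos φ₁ · sin φ₂ − sin φ₁ · cos φ₂ · cos Δλ )
  = atan2(-0.79053, 0.06809) = -85.077° → normalised to [0°, 360°): 274.923°.

275°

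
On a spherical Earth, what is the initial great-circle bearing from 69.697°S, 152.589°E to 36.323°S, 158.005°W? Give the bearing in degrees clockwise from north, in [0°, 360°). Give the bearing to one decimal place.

64.9°

Δλ = -158.005 − 152.589 = -310.594°; wrapped into (−180°, 180°]: 49.406°.
θ = atan2( sin Δλ · cos φ₂ , cos φ₁ · sin φ₂ − sin φ₁ · cos φ₂ · cos Δλ )
  = atan2(0.61179, 0.28616) = 64.933° → normalised to [0°, 360°): 64.933°.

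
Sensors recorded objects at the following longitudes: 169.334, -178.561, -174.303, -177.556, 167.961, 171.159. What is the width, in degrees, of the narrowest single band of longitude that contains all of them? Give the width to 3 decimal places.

17.736°

Sort the longitudes: -178.561°, -177.556°, -174.303°, +167.961°, +169.334°, +171.159°.
Eastward gaps between consecutive values (wrapping around): 1.005°, 3.253°, 342.264°, 1.373°, 1.825°, 10.280°.
Largest gap = 342.264° ⇒ minimal covering band is its complement: 360° − 342.264° = 17.736°.
Band runs from +167.961° eastward to -174.303°, crossing the antimeridian.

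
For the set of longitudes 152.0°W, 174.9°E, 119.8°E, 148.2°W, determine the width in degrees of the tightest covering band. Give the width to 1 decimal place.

92.0°

Sort the longitudes: -152.0°, -148.2°, +119.8°, +174.9°.
Eastward gaps between consecutive values (wrapping around): 3.8°, 268.0°, 55.1°, 33.1°.
Largest gap = 268.0° ⇒ minimal covering band is its complement: 360° − 268.0° = 92.0°.
Band runs from +119.8° eastward to -148.2°, crossing the antimeridian.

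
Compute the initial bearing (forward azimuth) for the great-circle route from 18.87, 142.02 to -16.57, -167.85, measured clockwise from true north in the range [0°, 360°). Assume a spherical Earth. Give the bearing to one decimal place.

Δλ = -167.85 − 142.02 = -309.87°; wrapped into (−180°, 180°]: 50.13°.
θ = atan2( sin Δλ · cos φ₂ , cos φ₁ · sin φ₂ − sin φ₁ · cos φ₂ · cos Δλ )
  = atan2(0.73563, -0.46858) = 122.496° → normalised to [0°, 360°): 122.496°.

122.5°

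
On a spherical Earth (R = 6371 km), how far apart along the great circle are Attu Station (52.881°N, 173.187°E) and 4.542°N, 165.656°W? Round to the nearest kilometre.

5713 km

Δλ = -165.656 − 173.187 = -338.843°; wrapped into (−180°, 180°]: 21.157°.
Δφ = 4.542 − 52.881 = -48.339°.
a = sin²(Δφ/2) + cos φ₁ · cos φ₂ · sin²(Δλ/2) = 0.187914.
c = 2·atan2(√a, √(1−a)) = 0.89672 rad → d = 6371·c ≈ 5713.03 km.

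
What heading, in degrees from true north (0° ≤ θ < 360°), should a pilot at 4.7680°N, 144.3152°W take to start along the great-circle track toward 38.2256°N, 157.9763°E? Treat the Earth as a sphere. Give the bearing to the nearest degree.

Δλ = 157.9763 − -144.3152 = 302.2915°; wrapped into (−180°, 180°]: -57.7085°.
θ = atan2( sin Δλ · cos φ₂ , cos φ₁ · sin φ₂ − sin φ₁ · cos φ₂ · cos Δλ )
  = atan2(-0.66408, 0.58173) = -48.782° → normalised to [0°, 360°): 311.218°.

311°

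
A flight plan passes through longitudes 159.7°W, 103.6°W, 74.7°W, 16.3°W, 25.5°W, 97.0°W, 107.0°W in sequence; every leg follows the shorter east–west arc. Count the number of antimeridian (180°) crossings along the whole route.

Leg 1: -159.7° → -103.6°, shortest Δλ = 56.1° (east) — does not cross 180°.
Leg 2: -103.6° → -74.7°, shortest Δλ = 28.9° (east) — does not cross 180°.
Leg 3: -74.7° → -16.3°, shortest Δλ = 58.4° (east) — does not cross 180°.
Leg 4: -16.3° → -25.5°, shortest Δλ = -9.2° (west) — does not cross 180°.
Leg 5: -25.5° → -97.0°, shortest Δλ = -71.5° (west) — does not cross 180°.
Leg 6: -97.0° → -107.0°, shortest Δλ = -10.0° (west) — does not cross 180°.
Total crossings: 0.

0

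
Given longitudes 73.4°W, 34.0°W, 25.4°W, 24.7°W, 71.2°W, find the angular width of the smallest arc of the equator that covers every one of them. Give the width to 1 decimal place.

Sort the longitudes: -73.4°, -71.2°, -34.0°, -25.4°, -24.7°.
Eastward gaps between consecutive values (wrapping around): 2.2°, 37.2°, 8.6°, 0.7°, 311.3°.
Largest gap = 311.3° ⇒ minimal covering band is its complement: 360° − 311.3° = 48.7°.
Band runs from -73.4° eastward to -24.7°.

48.7°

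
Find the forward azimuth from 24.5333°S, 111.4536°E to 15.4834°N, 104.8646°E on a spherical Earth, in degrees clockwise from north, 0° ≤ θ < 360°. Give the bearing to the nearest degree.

350°

Δλ = 104.8646 − 111.4536 = -6.5890°.
θ = atan2( sin Δλ · cos φ₂ , cos φ₁ · sin φ₂ − sin φ₁ · cos φ₂ · cos Δλ )
  = atan2(-0.11058, 0.64037) = -9.798° → normalised to [0°, 360°): 350.202°.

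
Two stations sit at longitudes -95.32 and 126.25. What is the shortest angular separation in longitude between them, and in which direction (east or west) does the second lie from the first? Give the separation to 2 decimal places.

Raw difference: 126.25 − -95.32 = 221.57°.
Normalise into (−180°, 180°]: 221.57° − 360° = -138.43°.
Negative ⇒ the second point lies to the west; separation 138.43°.

138.43° west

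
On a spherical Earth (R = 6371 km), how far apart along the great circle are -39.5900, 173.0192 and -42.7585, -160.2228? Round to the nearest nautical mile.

1219 nmi

Δλ = -160.2228 − 173.0192 = -333.2420°; wrapped into (−180°, 180°]: 26.7580°.
Δφ = -42.7585 − -39.5900 = -3.1685°.
a = sin²(Δφ/2) + cos φ₁ · cos φ₂ · sin²(Δλ/2) = 0.031059.
c = 2·atan2(√a, √(1−a)) = 0.35432 rad → d = 6371·c ≈ 2257.38 km ≈ 1218.89 nmi.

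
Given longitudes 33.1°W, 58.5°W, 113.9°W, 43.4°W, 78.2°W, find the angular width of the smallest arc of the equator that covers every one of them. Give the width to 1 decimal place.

Sort the longitudes: -113.9°, -78.2°, -58.5°, -43.4°, -33.1°.
Eastward gaps between consecutive values (wrapping around): 35.7°, 19.7°, 15.1°, 10.3°, 279.2°.
Largest gap = 279.2° ⇒ minimal covering band is its complement: 360° − 279.2° = 80.8°.
Band runs from -113.9° eastward to -33.1°.

80.8°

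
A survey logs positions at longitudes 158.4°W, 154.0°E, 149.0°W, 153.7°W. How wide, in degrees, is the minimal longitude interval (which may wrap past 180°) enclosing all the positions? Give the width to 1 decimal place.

Sort the longitudes: -158.4°, -153.7°, -149.0°, +154.0°.
Eastward gaps between consecutive values (wrapping around): 4.7°, 4.7°, 303.0°, 47.6°.
Largest gap = 303.0° ⇒ minimal covering band is its complement: 360° − 303.0° = 57.0°.
Band runs from +154.0° eastward to -149.0°, crossing the antimeridian.

57.0°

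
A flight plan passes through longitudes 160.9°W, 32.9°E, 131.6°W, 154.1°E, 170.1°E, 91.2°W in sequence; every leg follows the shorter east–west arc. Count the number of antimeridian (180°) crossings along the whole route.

3

Leg 1: -160.9° → +32.9°, shortest Δλ = -166.2° (west) — crosses 180°.
Leg 2: +32.9° → -131.6°, shortest Δλ = -164.5° (west) — does not cross 180°.
Leg 3: -131.6° → +154.1°, shortest Δλ = -74.3° (west) — crosses 180°.
Leg 4: +154.1° → +170.1°, shortest Δλ = 16.0° (east) — does not cross 180°.
Leg 5: +170.1° → -91.2°, shortest Δλ = 98.7° (east) — crosses 180°.
Total crossings: 3.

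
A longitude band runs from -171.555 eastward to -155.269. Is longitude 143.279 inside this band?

No

Band width going east from -171.555° to -155.269°: ((-155.269 − -171.555) mod 360) = 16.286°.
Offset of +143.279° east of the west edge: ((143.279 − -171.555) mod 360) = 314.834°.
314.834° > 16.286° ⇒ outside.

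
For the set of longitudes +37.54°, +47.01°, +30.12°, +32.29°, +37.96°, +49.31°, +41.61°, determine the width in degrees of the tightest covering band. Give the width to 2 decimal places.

19.19°

Sort the longitudes: +30.12°, +32.29°, +37.54°, +37.96°, +41.61°, +47.01°, +49.31°.
Eastward gaps between consecutive values (wrapping around): 2.17°, 5.25°, 0.42°, 3.65°, 5.40°, 2.30°, 340.81°.
Largest gap = 340.81° ⇒ minimal covering band is its complement: 360° − 340.81° = 19.19°.
Band runs from +30.12° eastward to +49.31°.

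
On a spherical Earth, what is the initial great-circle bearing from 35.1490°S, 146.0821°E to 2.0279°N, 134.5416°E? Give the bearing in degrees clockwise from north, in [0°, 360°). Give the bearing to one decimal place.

341.4°

Δλ = 134.5416 − 146.0821 = -11.5405°.
θ = atan2( sin Δλ · cos φ₂ , cos φ₁ · sin φ₂ − sin φ₁ · cos φ₂ · cos Δλ )
  = atan2(-0.19994, 0.59265) = -18.642° → normalised to [0°, 360°): 341.358°.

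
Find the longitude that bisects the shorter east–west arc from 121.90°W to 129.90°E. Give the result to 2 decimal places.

Signed shortest Δλ from -121.90° to +129.90° is -108.20°.
Midpoint longitude = -121.90° + (-108.20°)/2 = -121.90° − 54.10° = -176.00°.
(The naïve average (-121.90 + +129.90)/2 = 4.0° is on the wrong side of the globe.)

176.00°W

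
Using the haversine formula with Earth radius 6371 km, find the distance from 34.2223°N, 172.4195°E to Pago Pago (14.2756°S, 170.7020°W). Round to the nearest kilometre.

5681 km

Δλ = -170.7020 − 172.4195 = -343.1215°; wrapped into (−180°, 180°]: 16.8785°.
Δφ = -14.2756 − 34.2223 = -48.4979°.
a = sin²(Δφ/2) + cos φ₁ · cos φ₂ · sin²(Δλ/2) = 0.185936.
c = 2·atan2(√a, √(1−a)) = 0.89165 rad → d = 6371·c ≈ 5680.71 km.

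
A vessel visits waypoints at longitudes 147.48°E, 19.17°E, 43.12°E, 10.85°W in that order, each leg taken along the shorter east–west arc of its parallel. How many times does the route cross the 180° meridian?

Leg 1: +147.48° → +19.17°, shortest Δλ = -128.31° (west) — does not cross 180°.
Leg 2: +19.17° → +43.12°, shortest Δλ = 23.95° (east) — does not cross 180°.
Leg 3: +43.12° → -10.85°, shortest Δλ = -53.97° (west) — does not cross 180°.
Total crossings: 0.

0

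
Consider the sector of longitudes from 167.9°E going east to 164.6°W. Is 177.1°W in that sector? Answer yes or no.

Yes

Band width going east from +167.9° to -164.6°: ((-164.6 − 167.9) mod 360) = 27.5°.
Offset of -177.1° east of the west edge: ((-177.1 − 167.9) mod 360) = 15.0°.
15.0° ≤ 27.5° ⇒ inside.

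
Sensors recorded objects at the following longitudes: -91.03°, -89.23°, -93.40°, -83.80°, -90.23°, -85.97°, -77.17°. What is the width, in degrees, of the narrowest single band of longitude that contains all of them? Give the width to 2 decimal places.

16.23°

Sort the longitudes: -93.40°, -91.03°, -90.23°, -89.23°, -85.97°, -83.80°, -77.17°.
Eastward gaps between consecutive values (wrapping around): 2.37°, 0.80°, 1.00°, 3.26°, 2.17°, 6.63°, 343.77°.
Largest gap = 343.77° ⇒ minimal covering band is its complement: 360° − 343.77° = 16.23°.
Band runs from -93.40° eastward to -77.17°.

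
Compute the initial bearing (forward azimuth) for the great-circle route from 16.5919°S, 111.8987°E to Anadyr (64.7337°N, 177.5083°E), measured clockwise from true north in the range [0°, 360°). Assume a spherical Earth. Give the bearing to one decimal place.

Δλ = 177.5083 − 111.8987 = 65.6096°.
θ = atan2( sin Δλ · cos φ₂ , cos φ₁ · sin φ₂ − sin φ₁ · cos φ₂ · cos Δλ )
  = atan2(0.38873, 0.91701) = 22.973° → normalised to [0°, 360°): 22.973°.

23.0°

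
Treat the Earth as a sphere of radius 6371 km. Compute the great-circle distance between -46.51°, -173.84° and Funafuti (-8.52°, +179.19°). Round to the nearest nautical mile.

Δλ = 179.19 − -173.84 = 353.03°; wrapped into (−180°, 180°]: -6.97°.
Δφ = -8.52 − -46.51 = 37.99°.
a = sin²(Δφ/2) + cos φ₁ · cos φ₂ · sin²(Δλ/2) = 0.108456.
c = 2·atan2(√a, √(1−a)) = 0.67118 rad → d = 6371·c ≈ 4276.09 km ≈ 2308.90 nmi.

2309 nmi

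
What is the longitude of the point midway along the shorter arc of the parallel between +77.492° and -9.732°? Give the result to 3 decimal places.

+33.880°

Signed shortest Δλ from +77.492° to -9.732° is -87.224°.
Midpoint longitude = +77.492° + (-87.224°)/2 = +77.492° − 43.612° = +33.880°.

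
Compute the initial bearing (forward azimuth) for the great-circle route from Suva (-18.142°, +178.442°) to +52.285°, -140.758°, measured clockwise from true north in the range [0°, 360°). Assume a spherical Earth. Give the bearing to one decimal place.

24.0°

Δλ = -140.758 − 178.442 = -319.200°; wrapped into (−180°, 180°]: 40.800°.
θ = atan2( sin Δλ · cos φ₂ , cos φ₁ · sin φ₂ − sin φ₁ · cos φ₂ · cos Δλ )
  = atan2(0.39972, 0.89593) = 24.044° → normalised to [0°, 360°): 24.044°.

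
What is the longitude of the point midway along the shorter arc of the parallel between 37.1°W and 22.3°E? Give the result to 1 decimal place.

7.4°W

Signed shortest Δλ from -37.1° to +22.3° is +59.4°.
Midpoint longitude = -37.1° + (+59.4°)/2 = -37.1° + 29.7° = -7.4°.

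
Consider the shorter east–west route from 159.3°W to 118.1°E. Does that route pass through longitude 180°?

Yes

Naïve |118.1 − -159.3| = 277.4° > 180°, so the shorter arc goes the other way round — across 180°.
Signed shortest Δλ = ((118.1 − -159.3 + 180) mod 360) − 180 = -82.6°.
Going west by 82.6° from -159.3° passes through 180° before reaching +118.1°.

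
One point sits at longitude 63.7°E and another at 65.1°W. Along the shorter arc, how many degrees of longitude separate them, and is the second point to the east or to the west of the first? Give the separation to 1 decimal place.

Raw difference: -65.1 − 63.7 = -128.8°.
Normalise into (−180°, 180°]: -128.8° stays -128.8°.
Negative ⇒ the second point lies to the west; separation 128.8°.

128.8° west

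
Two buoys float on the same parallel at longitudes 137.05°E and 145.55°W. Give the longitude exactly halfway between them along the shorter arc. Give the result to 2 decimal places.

Signed shortest Δλ from +137.05° to -145.55° is +77.40°.
Midpoint longitude = +137.05° + (+77.40°)/2 = +137.05° + 38.70° = +175.75°.
(The naïve average (+137.05 + -145.55)/2 = -4.25° is on the wrong side of the globe.)

175.75°E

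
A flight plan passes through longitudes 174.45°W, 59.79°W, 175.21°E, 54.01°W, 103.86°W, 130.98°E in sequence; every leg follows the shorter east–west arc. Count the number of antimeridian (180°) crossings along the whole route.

3

Leg 1: -174.45° → -59.79°, shortest Δλ = 114.66° (east) — does not cross 180°.
Leg 2: -59.79° → +175.21°, shortest Δλ = -125.0° (west) — crosses 180°.
Leg 3: +175.21° → -54.01°, shortest Δλ = 130.78° (east) — crosses 180°.
Leg 4: -54.01° → -103.86°, shortest Δλ = -49.85° (west) — does not cross 180°.
Leg 5: -103.86° → +130.98°, shortest Δλ = -125.16° (west) — crosses 180°.
Total crossings: 3.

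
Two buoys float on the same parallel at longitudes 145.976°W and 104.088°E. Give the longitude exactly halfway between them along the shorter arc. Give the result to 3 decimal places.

159.056°E

Signed shortest Δλ from -145.976° to +104.088° is -109.936°.
Midpoint longitude = -145.976° + (-109.936°)/2 = -145.976° − 54.968° = -200.944°.
Normalise into (−180°, 180°]: +159.056°.
(The naïve average (-145.976 + +104.088)/2 = -20.944° is on the wrong side of the globe.)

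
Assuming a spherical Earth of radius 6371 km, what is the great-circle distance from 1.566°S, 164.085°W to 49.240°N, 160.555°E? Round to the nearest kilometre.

Δλ = 160.555 − -164.085 = 324.640°; wrapped into (−180°, 180°]: -35.360°.
Δφ = 49.240 − -1.566 = 50.806°.
a = sin²(Δφ/2) + cos φ₁ · cos φ₂ · sin²(Δλ/2) = 0.244222.
c = 2·atan2(√a, √(1−a)) = 1.03380 rad → d = 6371·c ≈ 6586.35 km.

6586 km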